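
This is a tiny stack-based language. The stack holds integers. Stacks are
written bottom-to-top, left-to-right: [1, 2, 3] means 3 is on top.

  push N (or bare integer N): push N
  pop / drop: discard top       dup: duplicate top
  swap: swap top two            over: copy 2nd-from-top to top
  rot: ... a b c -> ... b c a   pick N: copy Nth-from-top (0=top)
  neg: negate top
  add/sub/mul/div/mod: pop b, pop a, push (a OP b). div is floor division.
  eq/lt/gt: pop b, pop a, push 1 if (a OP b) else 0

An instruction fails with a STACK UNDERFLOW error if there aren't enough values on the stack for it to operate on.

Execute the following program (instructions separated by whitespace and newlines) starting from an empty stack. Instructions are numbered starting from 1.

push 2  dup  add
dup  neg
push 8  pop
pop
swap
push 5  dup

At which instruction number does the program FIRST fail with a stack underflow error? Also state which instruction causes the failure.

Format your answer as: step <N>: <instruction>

Answer: step 9: swap

Derivation:
Step 1 ('push 2'): stack = [2], depth = 1
Step 2 ('dup'): stack = [2, 2], depth = 2
Step 3 ('add'): stack = [4], depth = 1
Step 4 ('dup'): stack = [4, 4], depth = 2
Step 5 ('neg'): stack = [4, -4], depth = 2
Step 6 ('push 8'): stack = [4, -4, 8], depth = 3
Step 7 ('pop'): stack = [4, -4], depth = 2
Step 8 ('pop'): stack = [4], depth = 1
Step 9 ('swap'): needs 2 value(s) but depth is 1 — STACK UNDERFLOW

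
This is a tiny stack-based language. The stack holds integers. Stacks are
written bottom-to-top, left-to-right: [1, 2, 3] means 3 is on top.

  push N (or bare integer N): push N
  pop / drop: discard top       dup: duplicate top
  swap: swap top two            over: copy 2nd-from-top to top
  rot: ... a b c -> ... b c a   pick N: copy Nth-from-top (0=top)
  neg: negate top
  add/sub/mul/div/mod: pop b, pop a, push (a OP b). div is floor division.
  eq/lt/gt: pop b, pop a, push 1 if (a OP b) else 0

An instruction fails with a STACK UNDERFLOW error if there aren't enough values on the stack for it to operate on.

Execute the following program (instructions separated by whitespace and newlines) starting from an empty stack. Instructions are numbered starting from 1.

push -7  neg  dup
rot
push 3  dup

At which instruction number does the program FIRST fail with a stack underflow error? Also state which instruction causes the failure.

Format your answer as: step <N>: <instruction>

Answer: step 4: rot

Derivation:
Step 1 ('push -7'): stack = [-7], depth = 1
Step 2 ('neg'): stack = [7], depth = 1
Step 3 ('dup'): stack = [7, 7], depth = 2
Step 4 ('rot'): needs 3 value(s) but depth is 2 — STACK UNDERFLOW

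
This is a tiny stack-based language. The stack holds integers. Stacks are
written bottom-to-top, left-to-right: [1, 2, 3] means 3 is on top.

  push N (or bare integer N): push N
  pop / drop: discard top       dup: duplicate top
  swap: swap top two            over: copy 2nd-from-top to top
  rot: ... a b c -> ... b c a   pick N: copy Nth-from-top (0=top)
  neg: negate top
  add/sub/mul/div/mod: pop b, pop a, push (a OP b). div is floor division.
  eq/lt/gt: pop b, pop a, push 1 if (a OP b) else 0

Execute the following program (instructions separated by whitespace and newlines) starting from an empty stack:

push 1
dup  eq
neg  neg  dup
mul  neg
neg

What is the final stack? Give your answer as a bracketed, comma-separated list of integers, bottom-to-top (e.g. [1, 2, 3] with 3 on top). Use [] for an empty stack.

After 'push 1': [1]
After 'dup': [1, 1]
After 'eq': [1]
After 'neg': [-1]
After 'neg': [1]
After 'dup': [1, 1]
After 'mul': [1]
After 'neg': [-1]
After 'neg': [1]

Answer: [1]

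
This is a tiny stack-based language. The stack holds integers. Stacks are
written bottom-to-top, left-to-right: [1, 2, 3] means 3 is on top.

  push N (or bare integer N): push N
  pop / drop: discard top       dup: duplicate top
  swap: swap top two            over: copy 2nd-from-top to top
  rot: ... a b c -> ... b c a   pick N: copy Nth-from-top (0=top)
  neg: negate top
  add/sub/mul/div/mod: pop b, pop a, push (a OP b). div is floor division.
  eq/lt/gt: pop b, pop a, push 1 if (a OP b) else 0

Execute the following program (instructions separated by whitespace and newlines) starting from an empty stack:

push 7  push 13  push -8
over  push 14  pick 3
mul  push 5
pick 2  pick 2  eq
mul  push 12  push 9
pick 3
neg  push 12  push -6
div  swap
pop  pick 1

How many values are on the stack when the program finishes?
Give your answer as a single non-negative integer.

Answer: 10

Derivation:
After 'push 7': stack = [7] (depth 1)
After 'push 13': stack = [7, 13] (depth 2)
After 'push -8': stack = [7, 13, -8] (depth 3)
After 'over': stack = [7, 13, -8, 13] (depth 4)
After 'push 14': stack = [7, 13, -8, 13, 14] (depth 5)
After 'pick 3': stack = [7, 13, -8, 13, 14, 13] (depth 6)
After 'mul': stack = [7, 13, -8, 13, 182] (depth 5)
After 'push 5': stack = [7, 13, -8, 13, 182, 5] (depth 6)
After 'pick 2': stack = [7, 13, -8, 13, 182, 5, 13] (depth 7)
After 'pick 2': stack = [7, 13, -8, 13, 182, 5, 13, 182] (depth 8)
  ...
After 'push 12': stack = [7, 13, -8, 13, 182, 0, 12] (depth 7)
After 'push 9': stack = [7, 13, -8, 13, 182, 0, 12, 9] (depth 8)
After 'pick 3': stack = [7, 13, -8, 13, 182, 0, 12, 9, 182] (depth 9)
After 'neg': stack = [7, 13, -8, 13, 182, 0, 12, 9, -182] (depth 9)
After 'push 12': stack = [7, 13, -8, 13, 182, 0, 12, 9, -182, 12] (depth 10)
After 'push -6': stack = [7, 13, -8, 13, 182, 0, 12, 9, -182, 12, -6] (depth 11)
After 'div': stack = [7, 13, -8, 13, 182, 0, 12, 9, -182, -2] (depth 10)
After 'swap': stack = [7, 13, -8, 13, 182, 0, 12, 9, -2, -182] (depth 10)
After 'pop': stack = [7, 13, -8, 13, 182, 0, 12, 9, -2] (depth 9)
After 'pick 1': stack = [7, 13, -8, 13, 182, 0, 12, 9, -2, 9] (depth 10)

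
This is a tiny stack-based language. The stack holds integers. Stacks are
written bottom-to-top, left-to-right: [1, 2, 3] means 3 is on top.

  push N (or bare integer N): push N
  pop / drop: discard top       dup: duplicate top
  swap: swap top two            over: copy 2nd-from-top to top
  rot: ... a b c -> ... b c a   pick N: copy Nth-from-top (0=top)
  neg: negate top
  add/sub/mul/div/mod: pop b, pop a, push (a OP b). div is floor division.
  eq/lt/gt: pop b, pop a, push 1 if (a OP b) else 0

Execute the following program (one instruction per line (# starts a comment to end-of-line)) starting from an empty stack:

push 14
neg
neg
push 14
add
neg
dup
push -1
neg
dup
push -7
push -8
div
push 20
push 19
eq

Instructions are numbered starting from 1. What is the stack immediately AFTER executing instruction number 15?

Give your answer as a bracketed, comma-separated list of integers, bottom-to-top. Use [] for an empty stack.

Step 1 ('push 14'): [14]
Step 2 ('neg'): [-14]
Step 3 ('neg'): [14]
Step 4 ('push 14'): [14, 14]
Step 5 ('add'): [28]
Step 6 ('neg'): [-28]
Step 7 ('dup'): [-28, -28]
Step 8 ('push -1'): [-28, -28, -1]
Step 9 ('neg'): [-28, -28, 1]
Step 10 ('dup'): [-28, -28, 1, 1]
Step 11 ('push -7'): [-28, -28, 1, 1, -7]
Step 12 ('push -8'): [-28, -28, 1, 1, -7, -8]
Step 13 ('div'): [-28, -28, 1, 1, 0]
Step 14 ('push 20'): [-28, -28, 1, 1, 0, 20]
Step 15 ('push 19'): [-28, -28, 1, 1, 0, 20, 19]

Answer: [-28, -28, 1, 1, 0, 20, 19]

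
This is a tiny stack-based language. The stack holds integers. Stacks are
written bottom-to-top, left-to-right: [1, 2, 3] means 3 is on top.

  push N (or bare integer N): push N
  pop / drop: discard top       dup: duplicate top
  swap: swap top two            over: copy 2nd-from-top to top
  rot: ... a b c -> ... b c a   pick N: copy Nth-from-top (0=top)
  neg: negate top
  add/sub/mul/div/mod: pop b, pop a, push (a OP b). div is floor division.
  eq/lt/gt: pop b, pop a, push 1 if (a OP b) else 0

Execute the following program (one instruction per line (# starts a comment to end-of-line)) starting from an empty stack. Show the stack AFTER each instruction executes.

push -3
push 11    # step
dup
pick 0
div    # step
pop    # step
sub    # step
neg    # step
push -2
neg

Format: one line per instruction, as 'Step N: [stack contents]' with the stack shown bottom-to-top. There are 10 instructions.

Step 1: [-3]
Step 2: [-3, 11]
Step 3: [-3, 11, 11]
Step 4: [-3, 11, 11, 11]
Step 5: [-3, 11, 1]
Step 6: [-3, 11]
Step 7: [-14]
Step 8: [14]
Step 9: [14, -2]
Step 10: [14, 2]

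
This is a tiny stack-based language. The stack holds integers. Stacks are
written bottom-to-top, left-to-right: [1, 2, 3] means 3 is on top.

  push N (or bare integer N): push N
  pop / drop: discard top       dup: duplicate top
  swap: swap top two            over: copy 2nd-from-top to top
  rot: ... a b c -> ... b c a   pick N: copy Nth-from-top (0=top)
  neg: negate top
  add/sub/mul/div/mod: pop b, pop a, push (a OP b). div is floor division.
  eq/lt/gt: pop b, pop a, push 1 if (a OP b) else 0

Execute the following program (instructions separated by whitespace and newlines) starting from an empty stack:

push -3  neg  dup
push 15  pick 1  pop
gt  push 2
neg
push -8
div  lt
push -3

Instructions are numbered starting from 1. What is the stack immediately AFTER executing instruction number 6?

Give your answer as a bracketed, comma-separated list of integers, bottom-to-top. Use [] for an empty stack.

Step 1 ('push -3'): [-3]
Step 2 ('neg'): [3]
Step 3 ('dup'): [3, 3]
Step 4 ('push 15'): [3, 3, 15]
Step 5 ('pick 1'): [3, 3, 15, 3]
Step 6 ('pop'): [3, 3, 15]

Answer: [3, 3, 15]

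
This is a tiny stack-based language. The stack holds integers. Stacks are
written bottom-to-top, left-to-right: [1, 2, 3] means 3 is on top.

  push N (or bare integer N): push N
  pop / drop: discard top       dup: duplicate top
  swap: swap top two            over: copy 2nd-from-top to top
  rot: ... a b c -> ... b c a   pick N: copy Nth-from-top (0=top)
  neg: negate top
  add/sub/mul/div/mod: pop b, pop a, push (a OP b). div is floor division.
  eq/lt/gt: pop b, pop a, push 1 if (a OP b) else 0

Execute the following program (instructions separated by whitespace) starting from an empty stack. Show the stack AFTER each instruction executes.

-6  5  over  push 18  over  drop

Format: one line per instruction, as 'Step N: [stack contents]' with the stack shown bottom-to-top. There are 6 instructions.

Step 1: [-6]
Step 2: [-6, 5]
Step 3: [-6, 5, -6]
Step 4: [-6, 5, -6, 18]
Step 5: [-6, 5, -6, 18, -6]
Step 6: [-6, 5, -6, 18]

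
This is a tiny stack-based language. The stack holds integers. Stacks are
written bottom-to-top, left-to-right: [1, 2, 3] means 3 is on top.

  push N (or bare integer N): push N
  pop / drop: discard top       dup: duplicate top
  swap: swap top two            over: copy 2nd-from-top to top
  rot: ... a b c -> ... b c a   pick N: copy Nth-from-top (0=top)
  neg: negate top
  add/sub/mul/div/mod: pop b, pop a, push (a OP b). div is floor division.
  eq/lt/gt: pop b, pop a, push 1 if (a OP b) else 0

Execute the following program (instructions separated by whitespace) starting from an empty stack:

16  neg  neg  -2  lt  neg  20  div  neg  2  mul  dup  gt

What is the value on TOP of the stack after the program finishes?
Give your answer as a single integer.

After 'push 16': [16]
After 'neg': [-16]
After 'neg': [16]
After 'push -2': [16, -2]
After 'lt': [0]
After 'neg': [0]
After 'push 20': [0, 20]
After 'div': [0]
After 'neg': [0]
After 'push 2': [0, 2]
After 'mul': [0]
After 'dup': [0, 0]
After 'gt': [0]

Answer: 0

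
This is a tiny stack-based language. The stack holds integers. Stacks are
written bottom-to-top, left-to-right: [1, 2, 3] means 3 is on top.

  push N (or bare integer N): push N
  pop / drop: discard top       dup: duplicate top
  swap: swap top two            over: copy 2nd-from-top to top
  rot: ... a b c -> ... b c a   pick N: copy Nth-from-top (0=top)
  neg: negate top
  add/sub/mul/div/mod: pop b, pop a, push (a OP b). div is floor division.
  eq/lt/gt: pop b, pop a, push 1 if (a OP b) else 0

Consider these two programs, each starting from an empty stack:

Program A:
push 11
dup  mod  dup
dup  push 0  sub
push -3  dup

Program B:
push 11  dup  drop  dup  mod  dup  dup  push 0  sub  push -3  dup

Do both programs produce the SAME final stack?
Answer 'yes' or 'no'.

Program A trace:
  After 'push 11': [11]
  After 'dup': [11, 11]
  After 'mod': [0]
  After 'dup': [0, 0]
  After 'dup': [0, 0, 0]
  After 'push 0': [0, 0, 0, 0]
  After 'sub': [0, 0, 0]
  After 'push -3': [0, 0, 0, -3]
  After 'dup': [0, 0, 0, -3, -3]
Program A final stack: [0, 0, 0, -3, -3]

Program B trace:
  After 'push 11': [11]
  After 'dup': [11, 11]
  After 'drop': [11]
  After 'dup': [11, 11]
  After 'mod': [0]
  After 'dup': [0, 0]
  After 'dup': [0, 0, 0]
  After 'push 0': [0, 0, 0, 0]
  After 'sub': [0, 0, 0]
  After 'push -3': [0, 0, 0, -3]
  After 'dup': [0, 0, 0, -3, -3]
Program B final stack: [0, 0, 0, -3, -3]
Same: yes

Answer: yes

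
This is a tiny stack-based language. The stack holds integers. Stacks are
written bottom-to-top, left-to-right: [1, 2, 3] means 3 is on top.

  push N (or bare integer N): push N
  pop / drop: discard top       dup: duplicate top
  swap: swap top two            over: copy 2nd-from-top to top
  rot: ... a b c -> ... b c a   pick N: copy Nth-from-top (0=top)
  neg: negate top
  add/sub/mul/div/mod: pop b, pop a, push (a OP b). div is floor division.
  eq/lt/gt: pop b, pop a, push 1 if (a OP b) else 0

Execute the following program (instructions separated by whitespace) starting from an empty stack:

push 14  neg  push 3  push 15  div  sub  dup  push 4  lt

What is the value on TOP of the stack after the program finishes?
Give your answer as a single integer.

Answer: 1

Derivation:
After 'push 14': [14]
After 'neg': [-14]
After 'push 3': [-14, 3]
After 'push 15': [-14, 3, 15]
After 'div': [-14, 0]
After 'sub': [-14]
After 'dup': [-14, -14]
After 'push 4': [-14, -14, 4]
After 'lt': [-14, 1]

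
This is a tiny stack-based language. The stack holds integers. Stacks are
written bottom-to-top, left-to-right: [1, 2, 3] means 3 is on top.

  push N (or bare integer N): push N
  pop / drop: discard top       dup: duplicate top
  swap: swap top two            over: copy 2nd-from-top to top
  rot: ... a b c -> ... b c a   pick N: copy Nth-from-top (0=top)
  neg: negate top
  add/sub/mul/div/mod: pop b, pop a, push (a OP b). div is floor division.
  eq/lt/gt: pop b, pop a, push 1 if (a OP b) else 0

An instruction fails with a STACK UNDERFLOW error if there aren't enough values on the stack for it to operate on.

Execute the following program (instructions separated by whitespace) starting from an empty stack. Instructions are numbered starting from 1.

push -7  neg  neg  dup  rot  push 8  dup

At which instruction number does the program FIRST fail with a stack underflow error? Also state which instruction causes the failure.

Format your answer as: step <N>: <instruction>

Step 1 ('push -7'): stack = [-7], depth = 1
Step 2 ('neg'): stack = [7], depth = 1
Step 3 ('neg'): stack = [-7], depth = 1
Step 4 ('dup'): stack = [-7, -7], depth = 2
Step 5 ('rot'): needs 3 value(s) but depth is 2 — STACK UNDERFLOW

Answer: step 5: rot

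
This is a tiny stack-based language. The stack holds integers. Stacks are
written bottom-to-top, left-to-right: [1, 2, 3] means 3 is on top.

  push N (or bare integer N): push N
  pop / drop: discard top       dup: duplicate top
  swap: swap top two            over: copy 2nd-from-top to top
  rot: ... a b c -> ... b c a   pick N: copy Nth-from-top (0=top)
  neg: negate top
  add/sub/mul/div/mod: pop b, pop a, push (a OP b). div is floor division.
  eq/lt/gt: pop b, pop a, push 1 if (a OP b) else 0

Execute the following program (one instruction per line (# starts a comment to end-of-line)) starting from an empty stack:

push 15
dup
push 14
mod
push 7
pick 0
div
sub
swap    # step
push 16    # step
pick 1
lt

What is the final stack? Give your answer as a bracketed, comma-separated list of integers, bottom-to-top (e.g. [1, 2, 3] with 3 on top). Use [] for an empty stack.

After 'push 15': [15]
After 'dup': [15, 15]
After 'push 14': [15, 15, 14]
After 'mod': [15, 1]
After 'push 7': [15, 1, 7]
After 'pick 0': [15, 1, 7, 7]
After 'div': [15, 1, 1]
After 'sub': [15, 0]
After 'swap': [0, 15]
After 'push 16': [0, 15, 16]
After 'pick 1': [0, 15, 16, 15]
After 'lt': [0, 15, 0]

Answer: [0, 15, 0]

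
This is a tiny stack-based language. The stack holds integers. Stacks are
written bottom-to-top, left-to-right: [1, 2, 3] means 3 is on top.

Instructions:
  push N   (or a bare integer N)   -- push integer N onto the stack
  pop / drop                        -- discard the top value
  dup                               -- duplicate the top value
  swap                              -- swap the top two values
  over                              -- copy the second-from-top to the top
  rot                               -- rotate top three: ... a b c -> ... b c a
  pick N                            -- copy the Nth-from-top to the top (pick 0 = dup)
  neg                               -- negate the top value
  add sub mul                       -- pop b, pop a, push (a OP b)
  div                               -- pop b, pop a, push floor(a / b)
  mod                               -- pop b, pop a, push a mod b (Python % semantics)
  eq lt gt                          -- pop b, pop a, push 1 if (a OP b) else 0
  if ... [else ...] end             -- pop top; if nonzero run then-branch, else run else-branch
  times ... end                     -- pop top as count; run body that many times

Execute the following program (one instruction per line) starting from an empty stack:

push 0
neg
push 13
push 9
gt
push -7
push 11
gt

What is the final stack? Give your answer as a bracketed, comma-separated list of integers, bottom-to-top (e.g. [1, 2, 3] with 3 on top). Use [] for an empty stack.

Answer: [0, 1, 0]

Derivation:
After 'push 0': [0]
After 'neg': [0]
After 'push 13': [0, 13]
After 'push 9': [0, 13, 9]
After 'gt': [0, 1]
After 'push -7': [0, 1, -7]
After 'push 11': [0, 1, -7, 11]
After 'gt': [0, 1, 0]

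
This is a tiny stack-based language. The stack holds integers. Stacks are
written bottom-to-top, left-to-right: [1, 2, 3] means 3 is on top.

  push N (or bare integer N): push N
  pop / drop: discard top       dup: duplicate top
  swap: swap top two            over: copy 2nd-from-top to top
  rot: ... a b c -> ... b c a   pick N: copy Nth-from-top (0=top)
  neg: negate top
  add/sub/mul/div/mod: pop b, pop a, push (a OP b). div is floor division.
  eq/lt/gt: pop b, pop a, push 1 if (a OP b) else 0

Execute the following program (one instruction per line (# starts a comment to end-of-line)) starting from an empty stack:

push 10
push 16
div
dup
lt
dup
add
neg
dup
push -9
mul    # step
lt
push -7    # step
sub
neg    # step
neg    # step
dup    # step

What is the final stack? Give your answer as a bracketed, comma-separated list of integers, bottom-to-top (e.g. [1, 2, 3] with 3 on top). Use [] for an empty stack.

After 'push 10': [10]
After 'push 16': [10, 16]
After 'div': [0]
After 'dup': [0, 0]
After 'lt': [0]
After 'dup': [0, 0]
After 'add': [0]
After 'neg': [0]
After 'dup': [0, 0]
After 'push -9': [0, 0, -9]
After 'mul': [0, 0]
After 'lt': [0]
After 'push -7': [0, -7]
After 'sub': [7]
After 'neg': [-7]
After 'neg': [7]
After 'dup': [7, 7]

Answer: [7, 7]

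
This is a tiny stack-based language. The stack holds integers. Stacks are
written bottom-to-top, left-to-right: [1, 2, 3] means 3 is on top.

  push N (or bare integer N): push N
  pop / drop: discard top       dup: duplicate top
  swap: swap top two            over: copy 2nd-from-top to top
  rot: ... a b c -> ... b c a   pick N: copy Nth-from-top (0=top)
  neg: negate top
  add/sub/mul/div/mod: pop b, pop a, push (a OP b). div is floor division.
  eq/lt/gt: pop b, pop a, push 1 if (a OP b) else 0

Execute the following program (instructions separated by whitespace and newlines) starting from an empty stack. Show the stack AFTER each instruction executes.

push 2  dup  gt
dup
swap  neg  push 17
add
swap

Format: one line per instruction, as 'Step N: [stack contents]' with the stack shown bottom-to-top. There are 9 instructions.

Step 1: [2]
Step 2: [2, 2]
Step 3: [0]
Step 4: [0, 0]
Step 5: [0, 0]
Step 6: [0, 0]
Step 7: [0, 0, 17]
Step 8: [0, 17]
Step 9: [17, 0]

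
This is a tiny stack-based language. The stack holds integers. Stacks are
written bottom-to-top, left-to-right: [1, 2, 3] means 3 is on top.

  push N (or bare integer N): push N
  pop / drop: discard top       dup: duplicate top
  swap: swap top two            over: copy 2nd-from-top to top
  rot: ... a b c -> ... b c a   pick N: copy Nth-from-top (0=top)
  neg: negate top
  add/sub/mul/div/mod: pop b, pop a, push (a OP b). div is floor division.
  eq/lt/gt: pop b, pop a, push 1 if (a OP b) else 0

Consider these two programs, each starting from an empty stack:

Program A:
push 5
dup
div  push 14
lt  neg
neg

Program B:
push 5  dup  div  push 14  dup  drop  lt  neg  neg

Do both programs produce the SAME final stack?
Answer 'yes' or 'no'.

Program A trace:
  After 'push 5': [5]
  After 'dup': [5, 5]
  After 'div': [1]
  After 'push 14': [1, 14]
  After 'lt': [1]
  After 'neg': [-1]
  After 'neg': [1]
Program A final stack: [1]

Program B trace:
  After 'push 5': [5]
  After 'dup': [5, 5]
  After 'div': [1]
  After 'push 14': [1, 14]
  After 'dup': [1, 14, 14]
  After 'drop': [1, 14]
  After 'lt': [1]
  After 'neg': [-1]
  After 'neg': [1]
Program B final stack: [1]
Same: yes

Answer: yes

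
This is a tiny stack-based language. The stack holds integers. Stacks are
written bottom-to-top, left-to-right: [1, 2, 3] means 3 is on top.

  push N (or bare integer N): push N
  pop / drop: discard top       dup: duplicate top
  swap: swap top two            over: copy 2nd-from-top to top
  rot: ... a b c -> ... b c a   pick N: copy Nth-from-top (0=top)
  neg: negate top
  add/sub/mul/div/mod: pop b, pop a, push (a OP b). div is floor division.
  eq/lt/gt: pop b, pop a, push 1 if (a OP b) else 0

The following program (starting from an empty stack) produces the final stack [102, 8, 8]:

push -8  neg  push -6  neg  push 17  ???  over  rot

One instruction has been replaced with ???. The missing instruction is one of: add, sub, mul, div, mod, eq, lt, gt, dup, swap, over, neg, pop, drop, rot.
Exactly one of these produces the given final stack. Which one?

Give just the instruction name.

Stack before ???: [8, 6, 17]
Stack after ???:  [8, 102]
The instruction that transforms [8, 6, 17] -> [8, 102] is: mul

Answer: mul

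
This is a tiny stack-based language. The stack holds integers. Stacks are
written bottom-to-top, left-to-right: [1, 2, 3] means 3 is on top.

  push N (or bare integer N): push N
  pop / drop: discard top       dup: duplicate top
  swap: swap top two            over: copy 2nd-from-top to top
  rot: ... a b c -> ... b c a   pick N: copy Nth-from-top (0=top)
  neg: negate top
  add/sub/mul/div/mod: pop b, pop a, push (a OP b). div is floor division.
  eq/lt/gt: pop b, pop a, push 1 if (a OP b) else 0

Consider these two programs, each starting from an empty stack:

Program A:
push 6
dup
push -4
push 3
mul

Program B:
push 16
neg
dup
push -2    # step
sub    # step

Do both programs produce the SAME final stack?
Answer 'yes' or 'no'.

Program A trace:
  After 'push 6': [6]
  After 'dup': [6, 6]
  After 'push -4': [6, 6, -4]
  After 'push 3': [6, 6, -4, 3]
  After 'mul': [6, 6, -12]
Program A final stack: [6, 6, -12]

Program B trace:
  After 'push 16': [16]
  After 'neg': [-16]
  After 'dup': [-16, -16]
  After 'push -2': [-16, -16, -2]
  After 'sub': [-16, -14]
Program B final stack: [-16, -14]
Same: no

Answer: no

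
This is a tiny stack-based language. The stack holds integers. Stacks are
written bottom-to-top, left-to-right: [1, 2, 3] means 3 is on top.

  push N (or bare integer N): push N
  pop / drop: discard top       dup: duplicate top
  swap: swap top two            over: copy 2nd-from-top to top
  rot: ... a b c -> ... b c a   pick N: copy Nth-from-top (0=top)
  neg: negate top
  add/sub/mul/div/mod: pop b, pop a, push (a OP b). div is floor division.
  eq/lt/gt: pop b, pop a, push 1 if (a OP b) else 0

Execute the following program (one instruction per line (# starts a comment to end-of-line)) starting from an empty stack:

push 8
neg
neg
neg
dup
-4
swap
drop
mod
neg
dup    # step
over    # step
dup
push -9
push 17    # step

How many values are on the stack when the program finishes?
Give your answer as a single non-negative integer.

Answer: 6

Derivation:
After 'push 8': stack = [8] (depth 1)
After 'neg': stack = [-8] (depth 1)
After 'neg': stack = [8] (depth 1)
After 'neg': stack = [-8] (depth 1)
After 'dup': stack = [-8, -8] (depth 2)
After 'push -4': stack = [-8, -8, -4] (depth 3)
After 'swap': stack = [-8, -4, -8] (depth 3)
After 'drop': stack = [-8, -4] (depth 2)
After 'mod': stack = [0] (depth 1)
After 'neg': stack = [0] (depth 1)
After 'dup': stack = [0, 0] (depth 2)
After 'over': stack = [0, 0, 0] (depth 3)
After 'dup': stack = [0, 0, 0, 0] (depth 4)
After 'push -9': stack = [0, 0, 0, 0, -9] (depth 5)
After 'push 17': stack = [0, 0, 0, 0, -9, 17] (depth 6)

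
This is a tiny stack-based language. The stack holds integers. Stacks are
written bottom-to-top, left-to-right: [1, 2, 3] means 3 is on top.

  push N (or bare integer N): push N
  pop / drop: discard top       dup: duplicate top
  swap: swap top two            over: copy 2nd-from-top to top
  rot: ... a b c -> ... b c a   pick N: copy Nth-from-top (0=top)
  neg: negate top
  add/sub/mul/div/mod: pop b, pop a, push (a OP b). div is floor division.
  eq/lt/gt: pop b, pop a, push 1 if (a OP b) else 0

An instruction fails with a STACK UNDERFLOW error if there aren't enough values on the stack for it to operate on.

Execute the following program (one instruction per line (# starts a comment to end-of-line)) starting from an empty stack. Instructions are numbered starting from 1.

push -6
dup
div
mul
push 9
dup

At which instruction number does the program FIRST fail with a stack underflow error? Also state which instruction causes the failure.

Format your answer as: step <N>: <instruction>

Step 1 ('push -6'): stack = [-6], depth = 1
Step 2 ('dup'): stack = [-6, -6], depth = 2
Step 3 ('div'): stack = [1], depth = 1
Step 4 ('mul'): needs 2 value(s) but depth is 1 — STACK UNDERFLOW

Answer: step 4: mul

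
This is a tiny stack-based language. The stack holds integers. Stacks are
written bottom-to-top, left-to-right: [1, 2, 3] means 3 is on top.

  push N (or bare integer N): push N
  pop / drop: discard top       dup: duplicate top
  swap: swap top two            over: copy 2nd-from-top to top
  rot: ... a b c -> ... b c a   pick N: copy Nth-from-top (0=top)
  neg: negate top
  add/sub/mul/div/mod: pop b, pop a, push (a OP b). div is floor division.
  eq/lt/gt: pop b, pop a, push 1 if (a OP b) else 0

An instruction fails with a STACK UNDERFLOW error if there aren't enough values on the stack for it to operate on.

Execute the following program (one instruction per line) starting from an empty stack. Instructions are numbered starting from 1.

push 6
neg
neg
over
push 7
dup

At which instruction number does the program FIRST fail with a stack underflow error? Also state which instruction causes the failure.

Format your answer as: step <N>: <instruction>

Step 1 ('push 6'): stack = [6], depth = 1
Step 2 ('neg'): stack = [-6], depth = 1
Step 3 ('neg'): stack = [6], depth = 1
Step 4 ('over'): needs 2 value(s) but depth is 1 — STACK UNDERFLOW

Answer: step 4: over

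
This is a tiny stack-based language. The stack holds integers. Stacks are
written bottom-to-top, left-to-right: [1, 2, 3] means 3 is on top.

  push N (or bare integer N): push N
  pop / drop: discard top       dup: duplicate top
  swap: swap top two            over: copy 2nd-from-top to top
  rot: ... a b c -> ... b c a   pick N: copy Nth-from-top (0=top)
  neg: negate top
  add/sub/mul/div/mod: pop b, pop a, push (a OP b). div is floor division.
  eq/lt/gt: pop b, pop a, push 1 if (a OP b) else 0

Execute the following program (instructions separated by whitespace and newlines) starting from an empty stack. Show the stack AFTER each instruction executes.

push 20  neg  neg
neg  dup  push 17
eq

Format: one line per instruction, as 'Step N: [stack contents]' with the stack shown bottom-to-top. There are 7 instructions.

Step 1: [20]
Step 2: [-20]
Step 3: [20]
Step 4: [-20]
Step 5: [-20, -20]
Step 6: [-20, -20, 17]
Step 7: [-20, 0]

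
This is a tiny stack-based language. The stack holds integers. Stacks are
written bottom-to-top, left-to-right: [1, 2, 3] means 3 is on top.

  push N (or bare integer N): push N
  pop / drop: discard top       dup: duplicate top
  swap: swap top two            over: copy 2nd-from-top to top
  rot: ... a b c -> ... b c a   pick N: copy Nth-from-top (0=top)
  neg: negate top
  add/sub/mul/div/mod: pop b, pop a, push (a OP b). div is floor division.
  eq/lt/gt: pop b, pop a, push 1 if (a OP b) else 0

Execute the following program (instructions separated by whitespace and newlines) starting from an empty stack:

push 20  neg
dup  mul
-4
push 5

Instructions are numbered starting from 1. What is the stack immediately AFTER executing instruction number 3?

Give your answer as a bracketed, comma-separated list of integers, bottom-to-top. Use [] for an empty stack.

Answer: [-20, -20]

Derivation:
Step 1 ('push 20'): [20]
Step 2 ('neg'): [-20]
Step 3 ('dup'): [-20, -20]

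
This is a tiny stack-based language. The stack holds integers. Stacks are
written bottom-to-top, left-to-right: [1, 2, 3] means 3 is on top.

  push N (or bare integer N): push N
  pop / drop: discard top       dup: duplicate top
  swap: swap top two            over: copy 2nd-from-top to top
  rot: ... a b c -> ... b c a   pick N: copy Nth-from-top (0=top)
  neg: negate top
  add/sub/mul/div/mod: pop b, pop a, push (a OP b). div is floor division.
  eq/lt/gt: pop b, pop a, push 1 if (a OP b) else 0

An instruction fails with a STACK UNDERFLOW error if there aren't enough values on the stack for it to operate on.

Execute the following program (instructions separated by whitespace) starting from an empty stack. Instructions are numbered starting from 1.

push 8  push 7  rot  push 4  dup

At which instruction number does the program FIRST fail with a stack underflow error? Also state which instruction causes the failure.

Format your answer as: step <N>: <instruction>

Step 1 ('push 8'): stack = [8], depth = 1
Step 2 ('push 7'): stack = [8, 7], depth = 2
Step 3 ('rot'): needs 3 value(s) but depth is 2 — STACK UNDERFLOW

Answer: step 3: rot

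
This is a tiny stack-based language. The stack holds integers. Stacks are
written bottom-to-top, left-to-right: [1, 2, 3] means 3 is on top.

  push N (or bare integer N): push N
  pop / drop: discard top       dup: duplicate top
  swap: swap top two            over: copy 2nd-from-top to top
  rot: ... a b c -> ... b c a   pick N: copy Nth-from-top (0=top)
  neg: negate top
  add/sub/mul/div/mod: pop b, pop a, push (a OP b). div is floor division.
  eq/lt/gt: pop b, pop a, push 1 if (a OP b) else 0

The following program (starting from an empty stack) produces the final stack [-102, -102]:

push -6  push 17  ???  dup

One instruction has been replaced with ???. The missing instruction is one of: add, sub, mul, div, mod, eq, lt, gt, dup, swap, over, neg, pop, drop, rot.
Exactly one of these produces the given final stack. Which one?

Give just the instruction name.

Stack before ???: [-6, 17]
Stack after ???:  [-102]
The instruction that transforms [-6, 17] -> [-102] is: mul

Answer: mul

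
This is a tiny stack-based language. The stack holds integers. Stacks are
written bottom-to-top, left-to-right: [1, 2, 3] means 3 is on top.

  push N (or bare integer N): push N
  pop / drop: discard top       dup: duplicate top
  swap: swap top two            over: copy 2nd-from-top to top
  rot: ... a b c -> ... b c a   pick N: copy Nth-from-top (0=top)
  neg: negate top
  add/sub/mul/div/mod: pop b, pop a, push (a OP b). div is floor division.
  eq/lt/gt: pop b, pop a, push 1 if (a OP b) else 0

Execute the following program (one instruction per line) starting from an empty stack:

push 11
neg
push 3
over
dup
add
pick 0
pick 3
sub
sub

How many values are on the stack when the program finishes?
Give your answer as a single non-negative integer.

After 'push 11': stack = [11] (depth 1)
After 'neg': stack = [-11] (depth 1)
After 'push 3': stack = [-11, 3] (depth 2)
After 'over': stack = [-11, 3, -11] (depth 3)
After 'dup': stack = [-11, 3, -11, -11] (depth 4)
After 'add': stack = [-11, 3, -22] (depth 3)
After 'pick 0': stack = [-11, 3, -22, -22] (depth 4)
After 'pick 3': stack = [-11, 3, -22, -22, -11] (depth 5)
After 'sub': stack = [-11, 3, -22, -11] (depth 4)
After 'sub': stack = [-11, 3, -11] (depth 3)

Answer: 3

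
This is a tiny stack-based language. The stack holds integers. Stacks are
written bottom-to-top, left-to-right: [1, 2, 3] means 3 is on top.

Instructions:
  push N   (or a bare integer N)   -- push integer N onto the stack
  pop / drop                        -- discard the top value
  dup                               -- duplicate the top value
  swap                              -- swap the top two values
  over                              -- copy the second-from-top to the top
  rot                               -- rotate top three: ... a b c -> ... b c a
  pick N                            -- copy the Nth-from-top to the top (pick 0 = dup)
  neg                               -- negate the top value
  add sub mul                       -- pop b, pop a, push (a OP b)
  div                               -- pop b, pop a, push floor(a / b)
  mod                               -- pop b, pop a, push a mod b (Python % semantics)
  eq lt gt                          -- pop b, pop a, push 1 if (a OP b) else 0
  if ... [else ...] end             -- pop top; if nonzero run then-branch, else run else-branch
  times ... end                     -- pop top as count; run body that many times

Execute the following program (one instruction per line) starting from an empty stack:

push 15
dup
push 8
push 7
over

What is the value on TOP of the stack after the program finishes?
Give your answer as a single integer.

Answer: 8

Derivation:
After 'push 15': [15]
After 'dup': [15, 15]
After 'push 8': [15, 15, 8]
After 'push 7': [15, 15, 8, 7]
After 'over': [15, 15, 8, 7, 8]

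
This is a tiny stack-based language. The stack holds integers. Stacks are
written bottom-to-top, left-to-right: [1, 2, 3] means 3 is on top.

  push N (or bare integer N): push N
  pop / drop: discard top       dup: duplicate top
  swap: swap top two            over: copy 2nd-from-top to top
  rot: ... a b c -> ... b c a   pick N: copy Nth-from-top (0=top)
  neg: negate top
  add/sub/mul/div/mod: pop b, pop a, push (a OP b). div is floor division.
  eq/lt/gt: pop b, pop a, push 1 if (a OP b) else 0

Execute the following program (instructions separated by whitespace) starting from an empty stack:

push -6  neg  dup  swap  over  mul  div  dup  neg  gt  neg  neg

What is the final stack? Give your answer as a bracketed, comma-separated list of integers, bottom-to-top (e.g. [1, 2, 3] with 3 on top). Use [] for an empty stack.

After 'push -6': [-6]
After 'neg': [6]
After 'dup': [6, 6]
After 'swap': [6, 6]
After 'over': [6, 6, 6]
After 'mul': [6, 36]
After 'div': [0]
After 'dup': [0, 0]
After 'neg': [0, 0]
After 'gt': [0]
After 'neg': [0]
After 'neg': [0]

Answer: [0]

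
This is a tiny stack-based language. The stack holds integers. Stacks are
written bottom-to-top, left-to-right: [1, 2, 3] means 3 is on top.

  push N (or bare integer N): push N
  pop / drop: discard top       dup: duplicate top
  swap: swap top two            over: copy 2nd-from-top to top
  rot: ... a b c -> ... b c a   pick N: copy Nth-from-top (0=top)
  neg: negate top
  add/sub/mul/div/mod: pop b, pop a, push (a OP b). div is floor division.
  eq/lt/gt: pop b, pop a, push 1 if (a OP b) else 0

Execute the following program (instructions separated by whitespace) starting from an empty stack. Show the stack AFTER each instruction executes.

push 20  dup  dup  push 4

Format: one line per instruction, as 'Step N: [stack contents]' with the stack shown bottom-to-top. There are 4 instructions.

Step 1: [20]
Step 2: [20, 20]
Step 3: [20, 20, 20]
Step 4: [20, 20, 20, 4]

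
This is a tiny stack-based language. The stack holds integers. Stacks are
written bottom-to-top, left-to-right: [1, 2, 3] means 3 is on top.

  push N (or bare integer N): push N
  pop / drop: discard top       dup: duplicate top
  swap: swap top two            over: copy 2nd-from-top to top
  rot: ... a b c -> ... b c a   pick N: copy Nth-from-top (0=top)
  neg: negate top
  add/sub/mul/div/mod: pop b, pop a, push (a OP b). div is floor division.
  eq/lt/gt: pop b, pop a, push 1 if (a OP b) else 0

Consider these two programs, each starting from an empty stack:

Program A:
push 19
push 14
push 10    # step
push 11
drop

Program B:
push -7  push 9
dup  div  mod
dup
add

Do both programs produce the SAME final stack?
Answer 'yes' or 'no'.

Program A trace:
  After 'push 19': [19]
  After 'push 14': [19, 14]
  After 'push 10': [19, 14, 10]
  After 'push 11': [19, 14, 10, 11]
  After 'drop': [19, 14, 10]
Program A final stack: [19, 14, 10]

Program B trace:
  After 'push -7': [-7]
  After 'push 9': [-7, 9]
  After 'dup': [-7, 9, 9]
  After 'div': [-7, 1]
  After 'mod': [0]
  After 'dup': [0, 0]
  After 'add': [0]
Program B final stack: [0]
Same: no

Answer: no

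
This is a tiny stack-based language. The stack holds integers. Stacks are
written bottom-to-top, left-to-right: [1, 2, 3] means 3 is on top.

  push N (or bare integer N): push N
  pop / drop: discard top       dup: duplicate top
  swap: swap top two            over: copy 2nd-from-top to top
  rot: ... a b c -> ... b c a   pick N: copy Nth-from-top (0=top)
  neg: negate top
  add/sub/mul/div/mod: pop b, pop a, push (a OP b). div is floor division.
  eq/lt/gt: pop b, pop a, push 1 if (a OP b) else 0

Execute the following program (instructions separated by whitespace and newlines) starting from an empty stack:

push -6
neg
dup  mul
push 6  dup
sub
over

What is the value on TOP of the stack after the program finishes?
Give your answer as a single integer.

After 'push -6': [-6]
After 'neg': [6]
After 'dup': [6, 6]
After 'mul': [36]
After 'push 6': [36, 6]
After 'dup': [36, 6, 6]
After 'sub': [36, 0]
After 'over': [36, 0, 36]

Answer: 36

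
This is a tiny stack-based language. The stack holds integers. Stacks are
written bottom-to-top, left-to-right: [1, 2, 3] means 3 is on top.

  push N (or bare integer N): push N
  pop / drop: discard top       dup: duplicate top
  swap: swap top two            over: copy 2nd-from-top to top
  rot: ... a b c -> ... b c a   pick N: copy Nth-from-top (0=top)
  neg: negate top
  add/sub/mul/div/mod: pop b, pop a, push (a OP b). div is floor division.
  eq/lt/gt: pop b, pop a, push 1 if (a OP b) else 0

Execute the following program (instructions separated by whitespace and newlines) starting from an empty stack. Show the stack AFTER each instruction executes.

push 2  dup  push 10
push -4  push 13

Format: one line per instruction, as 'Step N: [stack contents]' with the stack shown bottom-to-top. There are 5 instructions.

Step 1: [2]
Step 2: [2, 2]
Step 3: [2, 2, 10]
Step 4: [2, 2, 10, -4]
Step 5: [2, 2, 10, -4, 13]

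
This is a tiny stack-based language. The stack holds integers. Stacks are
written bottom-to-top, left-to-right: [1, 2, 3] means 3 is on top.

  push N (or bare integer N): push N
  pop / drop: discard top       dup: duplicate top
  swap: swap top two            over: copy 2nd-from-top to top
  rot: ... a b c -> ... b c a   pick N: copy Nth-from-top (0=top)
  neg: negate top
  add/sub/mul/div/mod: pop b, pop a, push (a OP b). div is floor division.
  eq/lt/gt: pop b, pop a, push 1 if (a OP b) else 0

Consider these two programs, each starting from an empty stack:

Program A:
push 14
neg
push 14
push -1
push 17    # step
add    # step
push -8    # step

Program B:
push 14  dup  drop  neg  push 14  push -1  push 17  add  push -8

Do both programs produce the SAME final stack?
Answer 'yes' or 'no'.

Program A trace:
  After 'push 14': [14]
  After 'neg': [-14]
  After 'push 14': [-14, 14]
  After 'push -1': [-14, 14, -1]
  After 'push 17': [-14, 14, -1, 17]
  After 'add': [-14, 14, 16]
  After 'push -8': [-14, 14, 16, -8]
Program A final stack: [-14, 14, 16, -8]

Program B trace:
  After 'push 14': [14]
  After 'dup': [14, 14]
  After 'drop': [14]
  After 'neg': [-14]
  After 'push 14': [-14, 14]
  After 'push -1': [-14, 14, -1]
  After 'push 17': [-14, 14, -1, 17]
  After 'add': [-14, 14, 16]
  After 'push -8': [-14, 14, 16, -8]
Program B final stack: [-14, 14, 16, -8]
Same: yes

Answer: yes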